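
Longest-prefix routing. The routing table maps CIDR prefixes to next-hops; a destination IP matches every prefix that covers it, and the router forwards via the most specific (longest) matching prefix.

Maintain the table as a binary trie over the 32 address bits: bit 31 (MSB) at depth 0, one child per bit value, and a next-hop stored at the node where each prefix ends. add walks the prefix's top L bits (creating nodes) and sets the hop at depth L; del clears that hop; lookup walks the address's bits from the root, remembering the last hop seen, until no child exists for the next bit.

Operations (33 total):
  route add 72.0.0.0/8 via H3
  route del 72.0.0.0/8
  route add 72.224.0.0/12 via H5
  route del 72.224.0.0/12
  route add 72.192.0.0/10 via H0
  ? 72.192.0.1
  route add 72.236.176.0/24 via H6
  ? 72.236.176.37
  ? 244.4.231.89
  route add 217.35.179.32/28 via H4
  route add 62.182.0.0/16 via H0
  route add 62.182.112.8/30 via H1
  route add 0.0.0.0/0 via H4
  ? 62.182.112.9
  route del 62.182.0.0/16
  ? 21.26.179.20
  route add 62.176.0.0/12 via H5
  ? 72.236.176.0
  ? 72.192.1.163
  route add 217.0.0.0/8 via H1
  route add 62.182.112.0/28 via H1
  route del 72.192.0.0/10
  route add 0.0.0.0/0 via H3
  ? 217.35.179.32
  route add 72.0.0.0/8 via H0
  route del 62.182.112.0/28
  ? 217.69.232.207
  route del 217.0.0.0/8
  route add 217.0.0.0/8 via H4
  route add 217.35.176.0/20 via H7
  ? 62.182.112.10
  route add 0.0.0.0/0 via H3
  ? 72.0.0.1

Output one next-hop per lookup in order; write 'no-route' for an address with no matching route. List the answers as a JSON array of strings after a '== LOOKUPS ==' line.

Trace:
  + 72.0.0.0/8 (H3) depth=8
  del 72.0.0.0/8 (clear depth 8)
  + 72.224.0.0/12 (H5) depth=12
  del 72.224.0.0/12 (clear depth 12)
  + 72.192.0.0/10 (H0) depth=10
  Q 72.192.0.1: descend 0100100011 ; hops seen [H0] ; pick H0
  + 72.236.176.0/24 (H6) depth=24
  Q 72.236.176.37: descend 010010001110110010110000 ; hops seen [H0,H6] ; pick H6
  Q 244.4.231.89: descend ε ; hops seen [∅] ; pick no-route
  + 217.35.179.32/28 (H4) depth=28
  + 62.182.0.0/16 (H0) depth=16
  + 62.182.112.8/30 (H1) depth=30
  + 0.0.0.0/0 (H4) depth=0
  Q 62.182.112.9: descend 001111101011011001110000000010 ; hops seen [H4,H0,H1] ; pick H1
  del 62.182.0.0/16 (clear depth 16)
  Q 21.26.179.20: descend 00 ; hops seen [H4] ; pick H4
  + 62.176.0.0/12 (H5) depth=12
  Q 72.236.176.0: descend 010010001110110010110000 ; hops seen [H4,H0,H6] ; pick H6
  Q 72.192.1.163: descend 0100100011 ; hops seen [H4,H0] ; pick H0
  + 217.0.0.0/8 (H1) depth=8
  + 62.182.112.0/28 (H1) depth=28
  del 72.192.0.0/10 (clear depth 10)
  + 0.0.0.0/0 (H3) depth=0
  Q 217.35.179.32: descend 1101100100100011101100110010 ; hops seen [H3,H1,H4] ; pick H4
  + 72.0.0.0/8 (H0) depth=8
  del 62.182.112.0/28 (clear depth 28)
  Q 217.69.232.207: descend 110110010 ; hops seen [H3,H1] ; pick H1
  del 217.0.0.0/8 (clear depth 8)
  + 217.0.0.0/8 (H4) depth=8
  + 217.35.176.0/20 (H7) depth=20
  Q 62.182.112.10: descend 001111101011011001110000000010 ; hops seen [H3,H5,H1] ; pick H1
  + 0.0.0.0/0 (H3) depth=0
  Q 72.0.0.1: descend 01001000 ; hops seen [H3,H0] ; pick H0

== LOOKUPS ==
["H0","H6","no-route","H1","H4","H6","H0","H4","H1","H1","H0"]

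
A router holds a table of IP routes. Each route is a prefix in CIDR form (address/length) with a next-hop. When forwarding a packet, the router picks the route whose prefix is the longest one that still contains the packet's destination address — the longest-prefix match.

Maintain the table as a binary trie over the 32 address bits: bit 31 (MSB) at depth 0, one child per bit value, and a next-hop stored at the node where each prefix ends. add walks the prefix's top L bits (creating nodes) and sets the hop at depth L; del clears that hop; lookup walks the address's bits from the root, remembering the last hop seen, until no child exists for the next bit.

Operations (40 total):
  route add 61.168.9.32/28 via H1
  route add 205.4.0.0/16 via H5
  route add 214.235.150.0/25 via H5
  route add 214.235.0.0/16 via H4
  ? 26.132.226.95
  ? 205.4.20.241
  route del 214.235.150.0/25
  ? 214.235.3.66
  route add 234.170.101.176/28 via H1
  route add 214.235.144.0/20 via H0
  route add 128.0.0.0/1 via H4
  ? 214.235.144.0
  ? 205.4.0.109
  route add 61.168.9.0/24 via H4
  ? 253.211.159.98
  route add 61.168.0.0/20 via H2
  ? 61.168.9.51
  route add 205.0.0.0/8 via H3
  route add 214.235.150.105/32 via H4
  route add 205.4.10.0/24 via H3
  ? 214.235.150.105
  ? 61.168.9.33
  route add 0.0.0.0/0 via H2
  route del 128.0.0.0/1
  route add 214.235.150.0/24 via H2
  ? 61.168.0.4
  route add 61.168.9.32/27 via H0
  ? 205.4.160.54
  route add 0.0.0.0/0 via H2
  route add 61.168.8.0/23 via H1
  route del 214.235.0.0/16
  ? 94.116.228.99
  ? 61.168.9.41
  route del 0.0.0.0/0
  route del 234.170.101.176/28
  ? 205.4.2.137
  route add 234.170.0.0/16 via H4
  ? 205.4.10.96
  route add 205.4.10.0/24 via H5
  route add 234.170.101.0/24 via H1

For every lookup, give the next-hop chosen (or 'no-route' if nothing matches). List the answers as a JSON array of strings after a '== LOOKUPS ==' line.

Process each operation:
  + 61.168.9.32/28 (H1) depth=28
  + 205.4.0.0/16 (H5) depth=16
  + 214.235.150.0/25 (H5) depth=25
  + 214.235.0.0/16 (H4) depth=16
  lookup 26.132.226.95: bits 00 walk d0:-→d1:-→d2:- -> no-route
  lookup 205.4.20.241: bits 1100110100000100 walk d0:-→d1:-→d2:-→d3:-→d4:-→d5:-→d6:-→d7:-→d8:-→d9:-→d10:-→d11:-→d12:-→d13:-→d14:-→d15:-→d16:H5 -> H5
  - 214.235.150.0/25 clear@25
  lookup 214.235.3.66: bits 1101011011101011 walk d0:-→d1:-→d2:-→d3:-→d4:-→d5:-→d6:-→d7:-→d8:-→d9:-→d10:-→d11:-→d12:-→d13:-→d14:-→d15:-→d16:H4 -> H4
  + 234.170.101.176/28 (H1) depth=28
  + 214.235.144.0/20 (H0) depth=20
  + 128.0.0.0/1 (H4) depth=1
  lookup 214.235.144.0: bits 110101101110101110010 walk d0:-→d1:H4→d2:-→d3:-→d4:-→d5:-→d6:-→d7:-→d8:-→d9:-→d10:-→d11:-→d12:-→d13:-→d14:-→d15:-→d16:H4→d17:-→d18:-→d19:-→d20:H0→d21:- -> H0
  lookup 205.4.0.109: bits 1100110100000100 walk d0:-→d1:H4→d2:-→d3:-→d4:-→d5:-→d6:-→d7:-→d8:-→d9:-→d10:-→d11:-→d12:-→d13:-→d14:-→d15:-→d16:H5 -> H5
  + 61.168.9.0/24 (H4) depth=24
  lookup 253.211.159.98: bits 111 walk d0:-→d1:H4→d2:-→d3:- -> H4
  + 61.168.0.0/20 (H2) depth=20
  lookup 61.168.9.51: bits 001111011010100000001001001 walk d0:-→d1:-→d2:-→d3:-→d4:-→d5:-→d6:-→d7:-→d8:-→d9:-→d10:-→d11:-→d12:-→d13:-→d14:-→d15:-→d16:-→d17:-→d18:-→d19:-→d20:H2→d21:-→d22:-→d23:-→d24:H4→d25:-→d26:-→d27:- -> H4
  + 205.0.0.0/8 (H3) depth=8
  + 214.235.150.105/32 (H4) depth=32
  + 205.4.10.0/24 (H3) depth=24
  lookup 214.235.150.105: bits 11010110111010111001011001101001 walk d0:-→d1:H4→d2:-→d3:-→d4:-→d5:-→d6:-→d7:-→d8:-→d9:-→d10:-→d11:-→d12:-→d13:-→d14:-→d15:-→d16:H4→d17:-→d18:-→d19:-→d20:H0→d21:-→d22:-→d23:-→d24:-→d25:-→d26:-→d27:-→d28:-→d29:-→d30:-→d31:-→d32:H4 -> H4
  lookup 61.168.9.33: bits 0011110110101000000010010010 walk d0:-→d1:-→d2:-→d3:-→d4:-→d5:-→d6:-→d7:-→d8:-→d9:-→d10:-→d11:-→d12:-→d13:-→d14:-→d15:-→d16:-→d17:-→d18:-→d19:-→d20:H2→d21:-→d22:-→d23:-→d24:H4→d25:-→d26:-→d27:-→d28:H1 -> H1
  + 0.0.0.0/0 (H2) depth=0
  - 128.0.0.0/1 clear@1
  + 214.235.150.0/24 (H2) depth=24
  lookup 61.168.0.4: bits 00111101101010000000 walk d0:H2→d1:-→d2:-→d3:-→d4:-→d5:-→d6:-→d7:-→d8:-→d9:-→d10:-→d11:-→d12:-→d13:-→d14:-→d15:-→d16:-→d17:-→d18:-→d19:-→d20:H2 -> H2
  + 61.168.9.32/27 (H0) depth=27
  lookup 205.4.160.54: bits 1100110100000100 walk d0:H2→d1:-→d2:-→d3:-→d4:-→d5:-→d6:-→d7:-→d8:H3→d9:-→d10:-→d11:-→d12:-→d13:-→d14:-→d15:-→d16:H5 -> H5
  + 0.0.0.0/0 (H2) depth=0
  + 61.168.8.0/23 (H1) depth=23
  - 214.235.0.0/16 clear@16
  lookup 94.116.228.99: bits 0 walk d0:H2→d1:- -> H2
  lookup 61.168.9.41: bits 0011110110101000000010010010 walk d0:H2→d1:-→d2:-→d3:-→d4:-→d5:-→d6:-→d7:-→d8:-→d9:-→d10:-→d11:-→d12:-→d13:-→d14:-→d15:-→d16:-→d17:-→d18:-→d19:-→d20:H2→d21:-→d22:-→d23:H1→d24:H4→d25:-→d26:-→d27:H0→d28:H1 -> H1
  - 0.0.0.0/0 clear@0
  - 234.170.101.176/28 clear@28
  lookup 205.4.2.137: bits 11001101000001000000 walk d0:-→d1:-→d2:-→d3:-→d4:-→d5:-→d6:-→d7:-→d8:H3→d9:-→d10:-→d11:-→d12:-→d13:-→d14:-→d15:-→d16:H5→d17:-→d18:-→d19:-→d20:- -> H5
  + 234.170.0.0/16 (H4) depth=16
  lookup 205.4.10.96: bits 110011010000010000001010 walk d0:-→d1:-→d2:-→d3:-→d4:-→d5:-→d6:-→d7:-→d8:H3→d9:-→d10:-→d11:-→d12:-→d13:-→d14:-→d15:-→d16:H5→d17:-→d18:-→d19:-→d20:-→d21:-→d22:-→d23:-→d24:H3 -> H3
  + 205.4.10.0/24 (H5) depth=24
  + 234.170.101.0/24 (H1) depth=24

== LOOKUPS ==
["no-route","H5","H4","H0","H5","H4","H4","H4","H1","H2","H5","H2","H1","H5","H3"]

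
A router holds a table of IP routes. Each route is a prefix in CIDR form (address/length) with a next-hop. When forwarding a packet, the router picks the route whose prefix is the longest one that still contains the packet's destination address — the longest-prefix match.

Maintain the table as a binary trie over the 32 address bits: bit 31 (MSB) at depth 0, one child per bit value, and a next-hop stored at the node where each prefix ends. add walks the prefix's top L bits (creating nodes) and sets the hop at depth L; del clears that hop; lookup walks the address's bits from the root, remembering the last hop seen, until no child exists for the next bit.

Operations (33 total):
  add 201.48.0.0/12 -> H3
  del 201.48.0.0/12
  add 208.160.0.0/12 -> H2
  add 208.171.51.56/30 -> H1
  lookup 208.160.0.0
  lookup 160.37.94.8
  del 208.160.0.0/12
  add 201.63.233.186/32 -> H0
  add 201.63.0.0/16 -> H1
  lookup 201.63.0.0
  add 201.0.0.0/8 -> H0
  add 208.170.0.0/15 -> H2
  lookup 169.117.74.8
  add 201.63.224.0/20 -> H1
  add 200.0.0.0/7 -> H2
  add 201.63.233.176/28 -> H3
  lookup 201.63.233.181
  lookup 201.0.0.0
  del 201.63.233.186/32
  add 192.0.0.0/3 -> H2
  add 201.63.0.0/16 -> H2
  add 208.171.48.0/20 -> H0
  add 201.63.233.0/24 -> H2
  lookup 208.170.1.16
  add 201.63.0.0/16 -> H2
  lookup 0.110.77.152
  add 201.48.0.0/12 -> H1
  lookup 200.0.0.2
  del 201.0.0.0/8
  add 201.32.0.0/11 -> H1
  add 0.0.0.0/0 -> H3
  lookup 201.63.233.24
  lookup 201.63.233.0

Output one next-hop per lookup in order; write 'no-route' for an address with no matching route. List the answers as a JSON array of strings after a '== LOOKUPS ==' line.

Process each operation:
  add 201.48.0.0/12 -> H3 at depth 12
  del 201.48.0.0/12 (clear depth 12)
  add 208.160.0.0/12 -> H2 at depth 12
  add 208.171.51.56/30 -> H1 at depth 30
  lookup 208.160.0.0: bits 110100001010 walk d0:-→d1:-→d2:-→d3:-→d4:-→d5:-→d6:-→d7:-→d8:-→d9:-→d10:-→d11:-→d12:H2 -> H2
  lookup 160.37.94.8: bits 1 walk d0:-→d1:- -> no-route
  del 208.160.0.0/12 (clear depth 12)
  add 201.63.233.186/32 -> H0 at depth 32
  add 201.63.0.0/16 -> H1 at depth 16
  lookup 201.63.0.0: bits 1100100100111111 walk d0:-→d1:-→d2:-→d3:-→d4:-→d5:-→d6:-→d7:-→d8:-→d9:-→d10:-→d11:-→d12:-→d13:-→d14:-→d15:-→d16:H1 -> H1
  add 201.0.0.0/8 -> H0 at depth 8
  add 208.170.0.0/15 -> H2 at depth 15
  lookup 169.117.74.8: bits 1 walk d0:-→d1:- -> no-route
  add 201.63.224.0/20 -> H1 at depth 20
  add 200.0.0.0/7 -> H2 at depth 7
  add 201.63.233.176/28 -> H3 at depth 28
  lookup 201.63.233.181: bits 1100100100111111111010011011 walk d0:-→d1:-→d2:-→d3:-→d4:-→d5:-→d6:-→d7:H2→d8:H0→d9:-→d10:-→d11:-→d12:-→d13:-→d14:-→d15:-→d16:H1→d17:-→d18:-→d19:-→d20:H1→d21:-→d22:-→d23:-→d24:-→d25:-→d26:-→d27:-→d28:H3 -> H3
  lookup 201.0.0.0: bits 1100100100 walk d0:-→d1:-→d2:-→d3:-→d4:-→d5:-→d6:-→d7:H2→d8:H0→d9:-→d10:- -> H0
  del 201.63.233.186/32 (clear depth 32)
  add 192.0.0.0/3 -> H2 at depth 3
  add 201.63.0.0/16 -> H2 at depth 16
  add 208.171.48.0/20 -> H0 at depth 20
  add 201.63.233.0/24 -> H2 at depth 24
  lookup 208.170.1.16: bits 110100001010101 walk d0:-→d1:-→d2:-→d3:H2→d4:-→d5:-→d6:-→d7:-→d8:-→d9:-→d10:-→d11:-→d12:-→d13:-→d14:-→d15:H2 -> H2
  add 201.63.0.0/16 -> H2 at depth 16
  lookup 0.110.77.152: bits ε walk d0:- -> no-route
  add 201.48.0.0/12 -> H1 at depth 12
  lookup 200.0.0.2: bits 1100100 walk d0:-→d1:-→d2:-→d3:H2→d4:-→d5:-→d6:-→d7:H2 -> H2
  del 201.0.0.0/8 (clear depth 8)
  add 201.32.0.0/11 -> H1 at depth 11
  add 0.0.0.0/0 -> H3 at depth 0
  lookup 201.63.233.24: bits 110010010011111111101001 walk d0:H3→d1:-→d2:-→d3:H2→d4:-→d5:-→d6:-→d7:H2→d8:-→d9:-→d10:-→d11:H1→d12:H1→d13:-→d14:-→d15:-→d16:H2→d17:-→d18:-→d19:-→d20:H1→d21:-→d22:-→d23:-→d24:H2 -> H2
  lookup 201.63.233.0: bits 110010010011111111101001 walk d0:H3→d1:-→d2:-→d3:H2→d4:-→d5:-→d6:-→d7:H2→d8:-→d9:-→d10:-→d11:H1→d12:H1→d13:-→d14:-→d15:-→d16:H2→d17:-→d18:-→d19:-→d20:H1→d21:-→d22:-→d23:-→d24:H2 -> H2

== LOOKUPS ==
["H2","no-route","H1","no-route","H3","H0","H2","no-route","H2","H2","H2"]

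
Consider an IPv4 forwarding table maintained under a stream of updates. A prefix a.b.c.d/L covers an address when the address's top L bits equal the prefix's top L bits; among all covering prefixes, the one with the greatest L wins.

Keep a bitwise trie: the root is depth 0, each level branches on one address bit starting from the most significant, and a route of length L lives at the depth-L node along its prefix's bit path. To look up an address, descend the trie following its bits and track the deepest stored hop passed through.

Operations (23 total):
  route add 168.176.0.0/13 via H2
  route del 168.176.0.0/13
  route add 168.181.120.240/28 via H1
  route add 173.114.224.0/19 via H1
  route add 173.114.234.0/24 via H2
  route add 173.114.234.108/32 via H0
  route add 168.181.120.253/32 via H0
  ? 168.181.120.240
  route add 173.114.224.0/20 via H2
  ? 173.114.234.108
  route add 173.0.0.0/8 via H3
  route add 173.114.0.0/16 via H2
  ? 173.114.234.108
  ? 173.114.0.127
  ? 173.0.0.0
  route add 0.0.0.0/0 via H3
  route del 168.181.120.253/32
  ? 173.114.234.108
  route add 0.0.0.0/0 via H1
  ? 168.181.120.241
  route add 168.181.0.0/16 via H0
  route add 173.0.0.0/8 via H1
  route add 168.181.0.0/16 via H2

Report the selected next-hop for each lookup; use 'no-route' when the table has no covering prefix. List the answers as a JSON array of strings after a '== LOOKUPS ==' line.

Trace:
  add 168.176.0.0/13 -> H2 at depth 13
  del 168.176.0.0/13 (clear depth 13)
  add 168.181.120.240/28 -> H1 at depth 28
  add 173.114.224.0/19 -> H1 at depth 19
  add 173.114.234.0/24 -> H2 at depth 24
  add 173.114.234.108/32 -> H0 at depth 32
  add 168.181.120.253/32 -> H0 at depth 32
  ? 168.181.120.240  path d0:-→d1:-→d2:-→d3:-→d4:-→d5:-→d6:-→d7:-→d8:-→d9:-→d10:-→d11:-→d12:-→d13:-→d14:-→d15:-→d16:-→d17:-→d18:-→d19:-→d20:-→d21:-→d22:-→d23:-→d24:-→d25:-→d26:-→d27:-→d28:H1  best=H1
  add 173.114.224.0/20 -> H2 at depth 20
  ? 173.114.234.108  path d0:-→d1:-→d2:-→d3:-→d4:-→d5:-→d6:-→d7:-→d8:-→d9:-→d10:-→d11:-→d12:-→d13:-→d14:-→d15:-→d16:-→d17:-→d18:-→d19:H1→d20:H2→d21:-→d22:-→d23:-→d24:H2→d25:-→d26:-→d27:-→d28:-→d29:-→d30:-→d31:-→d32:H0  best=H0
  add 173.0.0.0/8 -> H3 at depth 8
  add 173.114.0.0/16 -> H2 at depth 16
  ? 173.114.234.108  path d0:-→d1:-→d2:-→d3:-→d4:-→d5:-→d6:-→d7:-→d8:H3→d9:-→d10:-→d11:-→d12:-→d13:-→d14:-→d15:-→d16:H2→d17:-→d18:-→d19:H1→d20:H2→d21:-→d22:-→d23:-→d24:H2→d25:-→d26:-→d27:-→d28:-→d29:-→d30:-→d31:-→d32:H0  best=H0
  ? 173.114.0.127  path d0:-→d1:-→d2:-→d3:-→d4:-→d5:-→d6:-→d7:-→d8:H3→d9:-→d10:-→d11:-→d12:-→d13:-→d14:-→d15:-→d16:H2  best=H2
  ? 173.0.0.0  path d0:-→d1:-→d2:-→d3:-→d4:-→d5:-→d6:-→d7:-→d8:H3→d9:-  best=H3
  add 0.0.0.0/0 -> H3 at depth 0
  del 168.181.120.253/32 (clear depth 32)
  ? 173.114.234.108  path d0:H3→d1:-→d2:-→d3:-→d4:-→d5:-→d6:-→d7:-→d8:H3→d9:-→d10:-→d11:-→d12:-→d13:-→d14:-→d15:-→d16:H2→d17:-→d18:-→d19:H1→d20:H2→d21:-→d22:-→d23:-→d24:H2→d25:-→d26:-→d27:-→d28:-→d29:-→d30:-→d31:-→d32:H0  best=H0
  add 0.0.0.0/0 -> H1 at depth 0
  ? 168.181.120.241  path d0:H1→d1:-→d2:-→d3:-→d4:-→d5:-→d6:-→d7:-→d8:-→d9:-→d10:-→d11:-→d12:-→d13:-→d14:-→d15:-→d16:-→d17:-→d18:-→d19:-→d20:-→d21:-→d22:-→d23:-→d24:-→d25:-→d26:-→d27:-→d28:H1  best=H1
  add 168.181.0.0/16 -> H0 at depth 16
  add 173.0.0.0/8 -> H1 at depth 8
  add 168.181.0.0/16 -> H2 at depth 16

== LOOKUPS ==
["H1","H0","H0","H2","H3","H0","H1"]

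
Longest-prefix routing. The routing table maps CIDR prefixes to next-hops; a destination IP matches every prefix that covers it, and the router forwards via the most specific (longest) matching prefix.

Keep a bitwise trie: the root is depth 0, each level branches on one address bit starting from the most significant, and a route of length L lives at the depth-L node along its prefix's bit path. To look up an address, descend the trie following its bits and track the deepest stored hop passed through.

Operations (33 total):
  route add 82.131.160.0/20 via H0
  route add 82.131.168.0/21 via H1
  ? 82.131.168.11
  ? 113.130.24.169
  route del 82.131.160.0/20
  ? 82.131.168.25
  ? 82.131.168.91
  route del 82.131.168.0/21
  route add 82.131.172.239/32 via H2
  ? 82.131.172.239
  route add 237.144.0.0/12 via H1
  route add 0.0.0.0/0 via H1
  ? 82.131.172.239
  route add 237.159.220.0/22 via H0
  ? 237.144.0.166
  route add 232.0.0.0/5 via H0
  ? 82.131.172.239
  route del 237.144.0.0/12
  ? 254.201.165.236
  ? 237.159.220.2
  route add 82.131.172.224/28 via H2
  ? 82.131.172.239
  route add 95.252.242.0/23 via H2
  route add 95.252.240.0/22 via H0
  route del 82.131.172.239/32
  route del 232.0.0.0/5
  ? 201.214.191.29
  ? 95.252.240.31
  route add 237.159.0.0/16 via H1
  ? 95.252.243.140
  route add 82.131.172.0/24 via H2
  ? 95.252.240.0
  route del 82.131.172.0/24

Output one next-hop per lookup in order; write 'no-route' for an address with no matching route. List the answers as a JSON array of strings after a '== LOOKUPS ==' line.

Process each operation:
  add 82.131.160.0/20 -> H0 at depth 20
  add 82.131.168.0/21 -> H1 at depth 21
  Q 82.131.168.11: descend 010100101000001110101 ; hops seen [H0,H1] ; pick H1
  Q 113.130.24.169: descend 01 ; hops seen [∅] ; pick no-route
  del 82.131.160.0/20 (clear depth 20)
  Q 82.131.168.25: descend 010100101000001110101 ; hops seen [H1] ; pick H1
  Q 82.131.168.91: descend 010100101000001110101 ; hops seen [H1] ; pick H1
  del 82.131.168.0/21 (clear depth 21)
  add 82.131.172.239/32 -> H2 at depth 32
  Q 82.131.172.239: descend 01010010100000111010110011101111 ; hops seen [H2] ; pick H2
  add 237.144.0.0/12 -> H1 at depth 12
  add 0.0.0.0/0 -> H1 at depth 0
  Q 82.131.172.239: descend 01010010100000111010110011101111 ; hops seen [H1,H2] ; pick H2
  add 237.159.220.0/22 -> H0 at depth 22
  Q 237.144.0.166: descend 111011011001 ; hops seen [H1,H1] ; pick H1
  add 232.0.0.0/5 -> H0 at depth 5
  Q 82.131.172.239: descend 01010010100000111010110011101111 ; hops seen [H1,H2] ; pick H2
  del 237.144.0.0/12 (clear depth 12)
  Q 254.201.165.236: descend 111 ; hops seen [H1] ; pick H1
  Q 237.159.220.2: descend 1110110110011111110111 ; hops seen [H1,H0,H0] ; pick H0
  add 82.131.172.224/28 -> H2 at depth 28
  Q 82.131.172.239: descend 01010010100000111010110011101111 ; hops seen [H1,H2,H2] ; pick H2
  add 95.252.242.0/23 -> H2 at depth 23
  add 95.252.240.0/22 -> H0 at depth 22
  del 82.131.172.239/32 (clear depth 32)
  del 232.0.0.0/5 (clear depth 5)
  Q 201.214.191.29: descend 11 ; hops seen [H1] ; pick H1
  Q 95.252.240.31: descend 0101111111111100111100 ; hops seen [H1,H0] ; pick H0
  add 237.159.0.0/16 -> H1 at depth 16
  Q 95.252.243.140: descend 01011111111111001111001 ; hops seen [H1,H0,H2] ; pick H2
  add 82.131.172.0/24 -> H2 at depth 24
  Q 95.252.240.0: descend 0101111111111100111100 ; hops seen [H1,H0] ; pick H0
  del 82.131.172.0/24 (clear depth 24)

== LOOKUPS ==
["H1","no-route","H1","H1","H2","H2","H1","H2","H1","H0","H2","H1","H0","H2","H0"]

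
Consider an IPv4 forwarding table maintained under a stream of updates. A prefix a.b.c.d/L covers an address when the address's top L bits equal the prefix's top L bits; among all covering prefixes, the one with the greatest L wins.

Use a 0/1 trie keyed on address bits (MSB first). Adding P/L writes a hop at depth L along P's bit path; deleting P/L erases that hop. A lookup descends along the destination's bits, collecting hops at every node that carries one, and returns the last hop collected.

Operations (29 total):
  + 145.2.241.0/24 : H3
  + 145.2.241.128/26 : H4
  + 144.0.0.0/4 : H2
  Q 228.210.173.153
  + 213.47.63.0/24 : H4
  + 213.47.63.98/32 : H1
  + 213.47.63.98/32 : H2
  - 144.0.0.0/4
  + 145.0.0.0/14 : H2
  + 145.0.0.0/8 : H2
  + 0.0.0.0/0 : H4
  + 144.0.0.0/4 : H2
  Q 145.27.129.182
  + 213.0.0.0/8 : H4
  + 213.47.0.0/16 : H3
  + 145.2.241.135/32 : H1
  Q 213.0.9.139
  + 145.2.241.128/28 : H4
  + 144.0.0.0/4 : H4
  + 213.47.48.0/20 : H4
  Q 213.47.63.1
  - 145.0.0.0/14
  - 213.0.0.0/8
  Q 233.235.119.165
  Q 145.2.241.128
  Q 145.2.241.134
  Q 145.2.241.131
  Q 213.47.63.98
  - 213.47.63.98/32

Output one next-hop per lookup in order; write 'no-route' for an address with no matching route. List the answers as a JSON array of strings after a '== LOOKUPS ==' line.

Apply in order:
  add 145.2.241.0/24 -> H3 at depth 24
  add 145.2.241.128/26 -> H4 at depth 26
  add 144.0.0.0/4 -> H2 at depth 4
  lookup 228.210.173.153: bits 1 walk d0:-→d1:- -> no-route
  add 213.47.63.0/24 -> H4 at depth 24
  add 213.47.63.98/32 -> H1 at depth 32
  add 213.47.63.98/32 -> H2 at depth 32
  - 144.0.0.0/4 clear@4
  add 145.0.0.0/14 -> H2 at depth 14
  add 145.0.0.0/8 -> H2 at depth 8
  add 0.0.0.0/0 -> H4 at depth 0
  add 144.0.0.0/4 -> H2 at depth 4
  lookup 145.27.129.182: bits 10010001000 walk d0:H4→d1:-→d2:-→d3:-→d4:H2→d5:-→d6:-→d7:-→d8:H2→d9:-→d10:-→d11:- -> H2
  add 213.0.0.0/8 -> H4 at depth 8
  add 213.47.0.0/16 -> H3 at depth 16
  add 145.2.241.135/32 -> H1 at depth 32
  lookup 213.0.9.139: bits 1101010100 walk d0:H4→d1:-→d2:-→d3:-→d4:-→d5:-→d6:-→d7:-→d8:H4→d9:-→d10:- -> H4
  add 145.2.241.128/28 -> H4 at depth 28
  add 144.0.0.0/4 -> H4 at depth 4
  add 213.47.48.0/20 -> H4 at depth 20
  lookup 213.47.63.1: bits 1101010100101111001111110 walk d0:H4→d1:-→d2:-→d3:-→d4:-→d5:-→d6:-→d7:-→d8:H4→d9:-→d10:-→d11:-→d12:-→d13:-→d14:-→d15:-→d16:H3→d17:-→d18:-→d19:-→d20:H4→d21:-→d22:-→d23:-→d24:H4→d25:- -> H4
  - 145.0.0.0/14 clear@14
  - 213.0.0.0/8 clear@8
  lookup 233.235.119.165: bits 11 walk d0:H4→d1:-→d2:- -> H4
  lookup 145.2.241.128: bits 10010001000000101111000110000 walk d0:H4→d1:-→d2:-→d3:-→d4:H4→d5:-→d6:-→d7:-→d8:H2→d9:-→d10:-→d11:-→d12:-→d13:-→d14:-→d15:-→d16:-→d17:-→d18:-→d19:-→d20:-→d21:-→d22:-→d23:-→d24:H3→d25:-→d26:H4→d27:-→d28:H4→d29:- -> H4
  lookup 145.2.241.134: bits 1001000100000010111100011000011 walk d0:H4→d1:-→d2:-→d3:-→d4:H4→d5:-→d6:-→d7:-→d8:H2→d9:-→d10:-→d11:-→d12:-→d13:-→d14:-→d15:-→d16:-→d17:-→d18:-→d19:-→d20:-→d21:-→d22:-→d23:-→d24:H3→d25:-→d26:H4→d27:-→d28:H4→d29:-→d30:-→d31:- -> H4
  lookup 145.2.241.131: bits 10010001000000101111000110000 walk d0:H4→d1:-→d2:-→d3:-→d4:H4→d5:-→d6:-→d7:-→d8:H2→d9:-→d10:-→d11:-→d12:-→d13:-→d14:-→d15:-→d16:-→d17:-→d18:-→d19:-→d20:-→d21:-→d22:-→d23:-→d24:H3→d25:-→d26:H4→d27:-→d28:H4→d29:- -> H4
  lookup 213.47.63.98: bits 11010101001011110011111101100010 walk d0:H4→d1:-→d2:-→d3:-→d4:-→d5:-→d6:-→d7:-→d8:-→d9:-→d10:-→d11:-→d12:-→d13:-→d14:-→d15:-→d16:H3→d17:-→d18:-→d19:-→d20:H4→d21:-→d22:-→d23:-→d24:H4→d25:-→d26:-→d27:-→d28:-→d29:-→d30:-→d31:-→d32:H2 -> H2
  - 213.47.63.98/32 clear@32

== LOOKUPS ==
["no-route","H2","H4","H4","H4","H4","H4","H4","H2"]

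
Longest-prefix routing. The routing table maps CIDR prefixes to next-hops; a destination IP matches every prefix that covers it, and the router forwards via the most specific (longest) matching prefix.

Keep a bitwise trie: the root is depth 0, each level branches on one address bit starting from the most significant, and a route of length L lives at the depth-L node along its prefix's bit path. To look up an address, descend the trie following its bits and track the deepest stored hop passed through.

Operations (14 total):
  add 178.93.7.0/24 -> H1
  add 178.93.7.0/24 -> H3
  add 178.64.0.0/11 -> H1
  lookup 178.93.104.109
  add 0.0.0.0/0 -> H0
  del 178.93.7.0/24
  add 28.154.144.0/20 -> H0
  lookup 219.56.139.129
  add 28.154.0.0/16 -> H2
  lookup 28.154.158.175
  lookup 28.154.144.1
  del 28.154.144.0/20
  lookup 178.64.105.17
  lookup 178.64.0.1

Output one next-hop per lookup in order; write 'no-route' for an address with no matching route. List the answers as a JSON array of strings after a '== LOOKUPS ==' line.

Apply in order:
  + 178.93.7.0/24 (H1) depth=24
  + 178.93.7.0/24 (H3) depth=24
  + 178.64.0.0/11 (H1) depth=11
  Q 178.93.104.109: descend 10110010010111010 ; hops seen [H1] ; pick H1
  + 0.0.0.0/0 (H0) depth=0
  - 178.93.7.0/24 clear@24
  + 28.154.144.0/20 (H0) depth=20
  Q 219.56.139.129: descend 1 ; hops seen [H0] ; pick H0
  + 28.154.0.0/16 (H2) depth=16
  Q 28.154.158.175: descend 00011100100110101001 ; hops seen [H0,H2,H0] ; pick H0
  Q 28.154.144.1: descend 00011100100110101001 ; hops seen [H0,H2,H0] ; pick H0
  - 28.154.144.0/20 clear@20
  Q 178.64.105.17: descend 10110010010 ; hops seen [H0,H1] ; pick H1
  Q 178.64.0.1: descend 10110010010 ; hops seen [H0,H1] ; pick H1

== LOOKUPS ==
["H1","H0","H0","H0","H1","H1"]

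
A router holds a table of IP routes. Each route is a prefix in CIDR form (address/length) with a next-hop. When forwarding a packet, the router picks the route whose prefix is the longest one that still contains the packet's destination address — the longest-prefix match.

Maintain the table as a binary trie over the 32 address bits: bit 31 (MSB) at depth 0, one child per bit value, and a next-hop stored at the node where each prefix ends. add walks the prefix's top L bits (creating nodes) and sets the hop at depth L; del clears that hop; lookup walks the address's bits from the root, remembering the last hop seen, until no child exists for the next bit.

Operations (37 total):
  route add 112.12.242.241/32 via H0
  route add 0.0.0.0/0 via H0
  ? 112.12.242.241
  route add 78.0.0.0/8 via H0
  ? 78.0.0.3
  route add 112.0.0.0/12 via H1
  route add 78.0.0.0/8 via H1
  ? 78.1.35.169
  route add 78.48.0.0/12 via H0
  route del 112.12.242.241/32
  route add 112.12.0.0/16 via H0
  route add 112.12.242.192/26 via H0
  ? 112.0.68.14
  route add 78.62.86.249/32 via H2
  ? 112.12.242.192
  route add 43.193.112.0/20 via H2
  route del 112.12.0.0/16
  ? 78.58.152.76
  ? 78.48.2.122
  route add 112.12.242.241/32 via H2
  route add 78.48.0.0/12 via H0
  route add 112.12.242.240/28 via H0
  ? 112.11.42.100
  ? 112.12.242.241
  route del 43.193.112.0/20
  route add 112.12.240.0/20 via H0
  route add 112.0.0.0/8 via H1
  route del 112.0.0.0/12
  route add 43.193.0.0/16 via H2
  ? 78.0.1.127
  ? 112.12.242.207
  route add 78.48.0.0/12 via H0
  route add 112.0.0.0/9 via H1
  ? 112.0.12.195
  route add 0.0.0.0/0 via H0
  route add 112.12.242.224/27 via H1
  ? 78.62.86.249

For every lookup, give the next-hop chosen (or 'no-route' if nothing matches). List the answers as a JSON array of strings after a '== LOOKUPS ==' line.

Process each operation:
  + 112.12.242.241/32 (H0) depth=32
  + 0.0.0.0/0 (H0) depth=0
  Q 112.12.242.241: descend 01110000000011001111001011110001 ; hops seen [H0,H0] ; pick H0
  + 78.0.0.0/8 (H0) depth=8
  Q 78.0.0.3: descend 01001110 ; hops seen [H0,H0] ; pick H0
  + 112.0.0.0/12 (H1) depth=12
  + 78.0.0.0/8 (H1) depth=8
  Q 78.1.35.169: descend 01001110 ; hops seen [H0,H1] ; pick H1
  + 78.48.0.0/12 (H0) depth=12
  - 112.12.242.241/32 clear@32
  + 112.12.0.0/16 (H0) depth=16
  + 112.12.242.192/26 (H0) depth=26
  Q 112.0.68.14: descend 011100000000 ; hops seen [H0,H1] ; pick H1
  + 78.62.86.249/32 (H2) depth=32
  Q 112.12.242.192: descend 01110000000011001111001011 ; hops seen [H0,H1,H0,H0] ; pick H0
  + 43.193.112.0/20 (H2) depth=20
  - 112.12.0.0/16 clear@16
  Q 78.58.152.76: descend 0100111000111 ; hops seen [H0,H1,H0] ; pick H0
  Q 78.48.2.122: descend 010011100011 ; hops seen [H0,H1,H0] ; pick H0
  + 112.12.242.241/32 (H2) depth=32
  + 78.48.0.0/12 (H0) depth=12
  + 112.12.242.240/28 (H0) depth=28
  Q 112.11.42.100: descend 0111000000001 ; hops seen [H0,H1] ; pick H1
  Q 112.12.242.241: descend 01110000000011001111001011110001 ; hops seen [H0,H1,H0,H0,H2] ; pick H2
  - 43.193.112.0/20 clear@20
  + 112.12.240.0/20 (H0) depth=20
  + 112.0.0.0/8 (H1) depth=8
  - 112.0.0.0/12 clear@12
  + 43.193.0.0/16 (H2) depth=16
  Q 78.0.1.127: descend 0100111000 ; hops seen [H0,H1] ; pick H1
  Q 112.12.242.207: descend 01110000000011001111001011 ; hops seen [H0,H1,H0,H0] ; pick H0
  + 78.48.0.0/12 (H0) depth=12
  + 112.0.0.0/9 (H1) depth=9
  Q 112.0.12.195: descend 011100000000 ; hops seen [H0,H1,H1] ; pick H1
  + 0.0.0.0/0 (H0) depth=0
  + 112.12.242.224/27 (H1) depth=27
  Q 78.62.86.249: descend 01001110001111100101011011111001 ; hops seen [H0,H1,H0,H2] ; pick H2

== LOOKUPS ==
["H0","H0","H1","H1","H0","H0","H0","H1","H2","H1","H0","H1","H2"]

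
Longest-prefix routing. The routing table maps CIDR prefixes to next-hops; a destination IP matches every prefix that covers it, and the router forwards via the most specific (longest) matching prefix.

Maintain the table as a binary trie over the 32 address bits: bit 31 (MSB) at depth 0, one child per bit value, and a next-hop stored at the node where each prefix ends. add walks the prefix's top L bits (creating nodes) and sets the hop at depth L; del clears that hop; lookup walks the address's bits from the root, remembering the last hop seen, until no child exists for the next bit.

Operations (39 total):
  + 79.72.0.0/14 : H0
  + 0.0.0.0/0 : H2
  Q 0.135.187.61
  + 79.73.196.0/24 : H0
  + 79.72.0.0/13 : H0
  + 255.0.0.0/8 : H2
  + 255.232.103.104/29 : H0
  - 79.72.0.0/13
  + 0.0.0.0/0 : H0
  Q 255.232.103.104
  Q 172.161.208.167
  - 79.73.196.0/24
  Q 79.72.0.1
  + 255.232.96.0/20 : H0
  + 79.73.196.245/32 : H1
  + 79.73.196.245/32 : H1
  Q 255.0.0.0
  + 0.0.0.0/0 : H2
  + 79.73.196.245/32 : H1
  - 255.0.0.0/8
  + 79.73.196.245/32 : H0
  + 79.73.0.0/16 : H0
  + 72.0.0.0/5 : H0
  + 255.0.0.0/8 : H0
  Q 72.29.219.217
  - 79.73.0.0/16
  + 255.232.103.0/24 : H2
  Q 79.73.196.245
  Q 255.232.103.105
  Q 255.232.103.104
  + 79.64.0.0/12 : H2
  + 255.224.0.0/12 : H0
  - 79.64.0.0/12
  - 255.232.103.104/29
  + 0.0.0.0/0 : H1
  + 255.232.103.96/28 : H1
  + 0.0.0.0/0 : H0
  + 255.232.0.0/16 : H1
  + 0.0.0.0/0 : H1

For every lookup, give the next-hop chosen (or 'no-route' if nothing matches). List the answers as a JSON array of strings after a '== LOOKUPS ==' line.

Trace:
  + 79.72.0.0/14 (H0) depth=14
  + 0.0.0.0/0 (H2) depth=0
  lookup 0.135.187.61: bits 0 walk d0:H2→d1:- -> H2
  + 79.73.196.0/24 (H0) depth=24
  + 79.72.0.0/13 (H0) depth=13
  + 255.0.0.0/8 (H2) depth=8
  + 255.232.103.104/29 (H0) depth=29
  del 79.72.0.0/13 (clear depth 13)
  + 0.0.0.0/0 (H0) depth=0
  lookup 255.232.103.104: bits 11111111111010000110011101101 walk d0:H0→d1:-→d2:-→d3:-→d4:-→d5:-→d6:-→d7:-→d8:H2→d9:-→d10:-→d11:-→d12:-→d13:-→d14:-→d15:-→d16:-→d17:-→d18:-→d19:-→d20:-→d21:-→d22:-→d23:-→d24:-→d25:-→d26:-→d27:-→d28:-→d29:H0 -> H0
  lookup 172.161.208.167: bits 1 walk d0:H0→d1:- -> H0
  del 79.73.196.0/24 (clear depth 24)
  lookup 79.72.0.1: bits 010011110100100 walk d0:H0→d1:-→d2:-→d3:-→d4:-→d5:-→d6:-→d7:-→d8:-→d9:-→d10:-→d11:-→d12:-→d13:-→d14:H0→d15:- -> H0
  + 255.232.96.0/20 (H0) depth=20
  + 79.73.196.245/32 (H1) depth=32
  + 79.73.196.245/32 (H1) depth=32
  lookup 255.0.0.0: bits 11111111 walk d0:H0→d1:-→d2:-→d3:-→d4:-→d5:-→d6:-→d7:-→d8:H2 -> H2
  + 0.0.0.0/0 (H2) depth=0
  + 79.73.196.245/32 (H1) depth=32
  del 255.0.0.0/8 (clear depth 8)
  + 79.73.196.245/32 (H0) depth=32
  + 79.73.0.0/16 (H0) depth=16
  + 72.0.0.0/5 (H0) depth=5
  + 255.0.0.0/8 (H0) depth=8
  lookup 72.29.219.217: bits 01001 walk d0:H2→d1:-→d2:-→d3:-→d4:-→d5:H0 -> H0
  del 79.73.0.0/16 (clear depth 16)
  + 255.232.103.0/24 (H2) depth=24
  lookup 79.73.196.245: bits 01001111010010011100010011110101 walk d0:H2→d1:-→d2:-→d3:-→d4:-→d5:H0→d6:-→d7:-→d8:-→d9:-→d10:-→d11:-→d12:-→d13:-→d14:H0→d15:-→d16:-→d17:-→d18:-→d19:-→d20:-→d21:-→d22:-→d23:-→d24:-→d25:-→d26:-→d27:-→d28:-→d29:-→d30:-→d31:-→d32:H0 -> H0
  lookup 255.232.103.105: bits 11111111111010000110011101101 walk d0:H2→d1:-→d2:-→d3:-→d4:-→d5:-→d6:-→d7:-→d8:H0→d9:-→d10:-→d11:-→d12:-→d13:-→d14:-→d15:-→d16:-→d17:-→d18:-→d19:-→d20:H0→d21:-→d22:-→d23:-→d24:H2→d25:-→d26:-→d27:-→d28:-→d29:H0 -> H0
  lookup 255.232.103.104: bits 11111111111010000110011101101 walk d0:H2→d1:-→d2:-→d3:-→d4:-→d5:-→d6:-→d7:-→d8:H0→d9:-→d10:-→d11:-→d12:-→d13:-→d14:-→d15:-→d16:-→d17:-→d18:-→d19:-→d20:H0→d21:-→d22:-→d23:-→d24:H2→d25:-→d26:-→d27:-→d28:-→d29:H0 -> H0
  + 79.64.0.0/12 (H2) depth=12
  + 255.224.0.0/12 (H0) depth=12
  del 79.64.0.0/12 (clear depth 12)
  del 255.232.103.104/29 (clear depth 29)
  + 0.0.0.0/0 (H1) depth=0
  + 255.232.103.96/28 (H1) depth=28
  + 0.0.0.0/0 (H0) depth=0
  + 255.232.0.0/16 (H1) depth=16
  + 0.0.0.0/0 (H1) depth=0

== LOOKUPS ==
["H2","H0","H0","H0","H2","H0","H0","H0","H0"]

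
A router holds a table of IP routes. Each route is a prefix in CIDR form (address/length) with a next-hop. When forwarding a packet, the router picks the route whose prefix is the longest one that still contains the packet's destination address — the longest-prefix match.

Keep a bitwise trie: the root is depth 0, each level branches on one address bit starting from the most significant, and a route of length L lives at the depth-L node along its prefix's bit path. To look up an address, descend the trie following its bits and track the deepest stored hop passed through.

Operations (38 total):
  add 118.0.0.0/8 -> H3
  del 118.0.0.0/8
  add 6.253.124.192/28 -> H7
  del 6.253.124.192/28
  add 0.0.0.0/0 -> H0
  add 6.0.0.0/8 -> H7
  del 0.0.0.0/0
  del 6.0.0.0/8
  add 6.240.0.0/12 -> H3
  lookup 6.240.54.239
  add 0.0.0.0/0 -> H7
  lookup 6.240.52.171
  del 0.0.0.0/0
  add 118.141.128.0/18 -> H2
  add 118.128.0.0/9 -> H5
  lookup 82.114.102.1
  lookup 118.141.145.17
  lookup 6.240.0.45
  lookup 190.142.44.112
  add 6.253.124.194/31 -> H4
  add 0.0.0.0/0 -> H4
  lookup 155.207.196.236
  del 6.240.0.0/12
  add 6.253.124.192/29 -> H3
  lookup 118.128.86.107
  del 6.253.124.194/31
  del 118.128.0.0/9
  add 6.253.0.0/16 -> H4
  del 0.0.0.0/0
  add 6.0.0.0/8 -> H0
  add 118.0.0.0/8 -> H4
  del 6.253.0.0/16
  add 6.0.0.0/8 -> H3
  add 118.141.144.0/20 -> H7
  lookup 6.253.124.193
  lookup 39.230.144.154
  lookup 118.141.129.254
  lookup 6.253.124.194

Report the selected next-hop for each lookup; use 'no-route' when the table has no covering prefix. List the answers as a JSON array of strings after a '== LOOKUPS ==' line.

Apply in order:
  + 118.0.0.0/8 (H3) depth=8
  del 118.0.0.0/8 (clear depth 8)
  + 6.253.124.192/28 (H7) depth=28
  del 6.253.124.192/28 (clear depth 28)
  + 0.0.0.0/0 (H0) depth=0
  + 6.0.0.0/8 (H7) depth=8
  del 0.0.0.0/0 (clear depth 0)
  del 6.0.0.0/8 (clear depth 8)
  + 6.240.0.0/12 (H3) depth=12
  Q 6.240.54.239: descend 000001101111 ; hops seen [H3] ; pick H3
  + 0.0.0.0/0 (H7) depth=0
  Q 6.240.52.171: descend 000001101111 ; hops seen [H7,H3] ; pick H3
  del 0.0.0.0/0 (clear depth 0)
  + 118.141.128.0/18 (H2) depth=18
  + 118.128.0.0/9 (H5) depth=9
  Q 82.114.102.1: descend 01 ; hops seen [∅] ; pick no-route
  Q 118.141.145.17: descend 011101101000110110 ; hops seen [H5,H2] ; pick H2
  Q 6.240.0.45: descend 000001101111 ; hops seen [H3] ; pick H3
  Q 190.142.44.112: descend ε ; hops seen [∅] ; pick no-route
  + 6.253.124.194/31 (H4) depth=31
  + 0.0.0.0/0 (H4) depth=0
  Q 155.207.196.236: descend ε ; hops seen [H4] ; pick H4
  del 6.240.0.0/12 (clear depth 12)
  + 6.253.124.192/29 (H3) depth=29
  Q 118.128.86.107: descend 011101101000 ; hops seen [H4,H5] ; pick H5
  del 6.253.124.194/31 (clear depth 31)
  del 118.128.0.0/9 (clear depth 9)
  + 6.253.0.0/16 (H4) depth=16
  del 0.0.0.0/0 (clear depth 0)
  + 6.0.0.0/8 (H0) depth=8
  + 118.0.0.0/8 (H4) depth=8
  del 6.253.0.0/16 (clear depth 16)
  + 6.0.0.0/8 (H3) depth=8
  + 118.141.144.0/20 (H7) depth=20
  Q 6.253.124.193: descend 000001101111110101111100110000 ; hops seen [H3,H3] ; pick H3
  Q 39.230.144.154: descend 00 ; hops seen [∅] ; pick no-route
  Q 118.141.129.254: descend 0111011010001101100 ; hops seen [H4,H2] ; pick H2
  Q 6.253.124.194: descend 0000011011111101011111001100001 ; hops seen [H3,H3] ; pick H3

== LOOKUPS ==
["H3","H3","no-route","H2","H3","no-route","H4","H5","H3","no-route","H2","H3"]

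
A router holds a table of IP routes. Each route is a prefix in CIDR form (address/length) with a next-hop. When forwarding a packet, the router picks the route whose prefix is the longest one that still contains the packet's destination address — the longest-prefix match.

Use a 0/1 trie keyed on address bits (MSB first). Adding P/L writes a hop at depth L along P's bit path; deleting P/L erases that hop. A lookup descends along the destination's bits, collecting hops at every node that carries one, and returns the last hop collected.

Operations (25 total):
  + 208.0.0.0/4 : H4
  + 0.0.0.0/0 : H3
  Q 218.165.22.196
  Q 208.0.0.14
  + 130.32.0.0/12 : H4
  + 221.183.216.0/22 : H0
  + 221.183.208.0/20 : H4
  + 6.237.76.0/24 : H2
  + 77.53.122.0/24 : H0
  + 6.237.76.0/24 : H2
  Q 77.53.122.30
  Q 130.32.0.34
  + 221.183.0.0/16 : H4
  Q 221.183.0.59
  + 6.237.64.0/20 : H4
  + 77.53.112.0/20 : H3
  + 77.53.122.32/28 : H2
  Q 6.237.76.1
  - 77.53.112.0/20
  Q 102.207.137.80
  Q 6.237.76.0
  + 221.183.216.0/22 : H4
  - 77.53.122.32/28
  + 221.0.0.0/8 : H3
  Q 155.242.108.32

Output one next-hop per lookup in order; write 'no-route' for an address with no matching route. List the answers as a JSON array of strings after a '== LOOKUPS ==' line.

Process each operation:
  + 208.0.0.0/4 (H4) depth=4
  + 0.0.0.0/0 (H3) depth=0
  Q 218.165.22.196: descend 1101 ; hops seen [H3,H4] ; pick H4
  Q 208.0.0.14: descend 1101 ; hops seen [H3,H4] ; pick H4
  + 130.32.0.0/12 (H4) depth=12
  + 221.183.216.0/22 (H0) depth=22
  + 221.183.208.0/20 (H4) depth=20
  + 6.237.76.0/24 (H2) depth=24
  + 77.53.122.0/24 (H0) depth=24
  + 6.237.76.0/24 (H2) depth=24
  Q 77.53.122.30: descend 010011010011010101111010 ; hops seen [H3,H0] ; pick H0
  Q 130.32.0.34: descend 100000100010 ; hops seen [H3,H4] ; pick H4
  + 221.183.0.0/16 (H4) depth=16
  Q 221.183.0.59: descend 1101110110110111 ; hops seen [H3,H4,H4] ; pick H4
  + 6.237.64.0/20 (H4) depth=20
  + 77.53.112.0/20 (H3) depth=20
  + 77.53.122.32/28 (H2) depth=28
  Q 6.237.76.1: descend 000001101110110101001100 ; hops seen [H3,H4,H2] ; pick H2
  - 77.53.112.0/20 clear@20
  Q 102.207.137.80: descend 01 ; hops seen [H3] ; pick H3
  Q 6.237.76.0: descend 000001101110110101001100 ; hops seen [H3,H4,H2] ; pick H2
  + 221.183.216.0/22 (H4) depth=22
  - 77.53.122.32/28 clear@28
  + 221.0.0.0/8 (H3) depth=8
  Q 155.242.108.32: descend 100 ; hops seen [H3] ; pick H3

== LOOKUPS ==
["H4","H4","H0","H4","H4","H2","H3","H2","H3"]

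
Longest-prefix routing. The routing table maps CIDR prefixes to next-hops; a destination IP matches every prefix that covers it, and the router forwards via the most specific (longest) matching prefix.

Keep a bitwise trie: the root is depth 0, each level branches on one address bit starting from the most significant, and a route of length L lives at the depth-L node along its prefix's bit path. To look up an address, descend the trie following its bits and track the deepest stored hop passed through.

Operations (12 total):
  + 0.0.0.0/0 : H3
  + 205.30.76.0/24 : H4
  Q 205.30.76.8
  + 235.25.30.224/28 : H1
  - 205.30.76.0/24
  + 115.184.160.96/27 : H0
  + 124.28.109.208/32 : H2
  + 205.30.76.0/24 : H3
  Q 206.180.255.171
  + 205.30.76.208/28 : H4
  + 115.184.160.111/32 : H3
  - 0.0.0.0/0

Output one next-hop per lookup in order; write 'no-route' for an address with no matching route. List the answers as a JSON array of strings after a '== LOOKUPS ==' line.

Process each operation:
  add 0.0.0.0/0 -> H3 at depth 0
  add 205.30.76.0/24 -> H4 at depth 24
  ? 205.30.76.8  path d0:H3→d1:-→d2:-→d3:-→d4:-→d5:-→d6:-→d7:-→d8:-→d9:-→d10:-→d11:-→d12:-→d13:-→d14:-→d15:-→d16:-→d17:-→d18:-→d19:-→d20:-→d21:-→d22:-→d23:-→d24:H4  best=H4
  add 235.25.30.224/28 -> H1 at depth 28
  - 205.30.76.0/24 clear@24
  add 115.184.160.96/27 -> H0 at depth 27
  add 124.28.109.208/32 -> H2 at depth 32
  add 205.30.76.0/24 -> H3 at depth 24
  ? 206.180.255.171  path d0:H3→d1:-→d2:-→d3:-→d4:-→d5:-→d6:-  best=H3
  add 205.30.76.208/28 -> H4 at depth 28
  add 115.184.160.111/32 -> H3 at depth 32
  - 0.0.0.0/0 clear@0

== LOOKUPS ==
["H4","H3"]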